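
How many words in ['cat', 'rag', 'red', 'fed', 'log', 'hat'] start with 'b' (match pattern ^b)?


Pattern ^b anchors to start of word. Check which words begin with 'b':
  'cat' -> no
  'rag' -> no
  'red' -> no
  'fed' -> no
  'log' -> no
  'hat' -> no
Matching words: []
Count: 0

0


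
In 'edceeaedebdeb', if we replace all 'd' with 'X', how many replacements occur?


re.sub('d', 'X', text) replaces every occurrence of 'd' with 'X'.
Text: 'edceeaedebdeb'
Scanning for 'd':
  pos 1: 'd' -> replacement #1
  pos 7: 'd' -> replacement #2
  pos 10: 'd' -> replacement #3
Total replacements: 3

3


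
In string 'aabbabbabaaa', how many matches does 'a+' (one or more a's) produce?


Pattern 'a+' matches one or more consecutive a's.
String: 'aabbabbabaaa'
Scanning for runs of a:
  Match 1: 'aa' (length 2)
  Match 2: 'a' (length 1)
  Match 3: 'a' (length 1)
  Match 4: 'aaa' (length 3)
Total matches: 4

4


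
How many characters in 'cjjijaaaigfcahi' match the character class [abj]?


Character class [abj] matches any of: {a, b, j}
Scanning string 'cjjijaaaigfcahi' character by character:
  pos 0: 'c' -> no
  pos 1: 'j' -> MATCH
  pos 2: 'j' -> MATCH
  pos 3: 'i' -> no
  pos 4: 'j' -> MATCH
  pos 5: 'a' -> MATCH
  pos 6: 'a' -> MATCH
  pos 7: 'a' -> MATCH
  pos 8: 'i' -> no
  pos 9: 'g' -> no
  pos 10: 'f' -> no
  pos 11: 'c' -> no
  pos 12: 'a' -> MATCH
  pos 13: 'h' -> no
  pos 14: 'i' -> no
Total matches: 7

7


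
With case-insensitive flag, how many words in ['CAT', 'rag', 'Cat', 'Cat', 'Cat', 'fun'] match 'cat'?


Case-insensitive matching: compare each word's lowercase form to 'cat'.
  'CAT' -> lower='cat' -> MATCH
  'rag' -> lower='rag' -> no
  'Cat' -> lower='cat' -> MATCH
  'Cat' -> lower='cat' -> MATCH
  'Cat' -> lower='cat' -> MATCH
  'fun' -> lower='fun' -> no
Matches: ['CAT', 'Cat', 'Cat', 'Cat']
Count: 4

4


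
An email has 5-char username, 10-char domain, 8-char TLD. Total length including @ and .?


An email address has format: username@domain.tld
Username length: 5
'@' character: 1
Domain length: 10
'.' character: 1
TLD length: 8
Total = 5 + 1 + 10 + 1 + 8 = 25

25


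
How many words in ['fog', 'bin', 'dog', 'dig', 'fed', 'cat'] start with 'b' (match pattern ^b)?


Pattern ^b anchors to start of word. Check which words begin with 'b':
  'fog' -> no
  'bin' -> MATCH (starts with 'b')
  'dog' -> no
  'dig' -> no
  'fed' -> no
  'cat' -> no
Matching words: ['bin']
Count: 1

1


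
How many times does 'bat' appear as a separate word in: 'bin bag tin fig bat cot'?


Scanning each word for exact match 'bat':
  Word 1: 'bin' -> no
  Word 2: 'bag' -> no
  Word 3: 'tin' -> no
  Word 4: 'fig' -> no
  Word 5: 'bat' -> MATCH
  Word 6: 'cot' -> no
Total matches: 1

1


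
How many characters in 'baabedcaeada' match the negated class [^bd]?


Negated class [^bd] matches any char NOT in {b, d}
Scanning 'baabedcaeada':
  pos 0: 'b' -> no (excluded)
  pos 1: 'a' -> MATCH
  pos 2: 'a' -> MATCH
  pos 3: 'b' -> no (excluded)
  pos 4: 'e' -> MATCH
  pos 5: 'd' -> no (excluded)
  pos 6: 'c' -> MATCH
  pos 7: 'a' -> MATCH
  pos 8: 'e' -> MATCH
  pos 9: 'a' -> MATCH
  pos 10: 'd' -> no (excluded)
  pos 11: 'a' -> MATCH
Total matches: 8

8


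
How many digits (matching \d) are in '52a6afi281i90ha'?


\d matches any digit 0-9.
Scanning '52a6afi281i90ha':
  pos 0: '5' -> DIGIT
  pos 1: '2' -> DIGIT
  pos 3: '6' -> DIGIT
  pos 7: '2' -> DIGIT
  pos 8: '8' -> DIGIT
  pos 9: '1' -> DIGIT
  pos 11: '9' -> DIGIT
  pos 12: '0' -> DIGIT
Digits found: ['5', '2', '6', '2', '8', '1', '9', '0']
Total: 8

8


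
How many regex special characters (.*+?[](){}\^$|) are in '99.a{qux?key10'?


Regex special characters are: . * + ? [ ] ( ) { } \ ^ $ |
Scanning '99.a{qux?key10':
  pos 2: '.' -> SPECIAL
  pos 4: '{' -> SPECIAL
  pos 8: '?' -> SPECIAL
Special chars found: ['.', '{', '?']
Total: 3

3


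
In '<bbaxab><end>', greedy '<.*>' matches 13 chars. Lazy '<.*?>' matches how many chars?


Greedy '<.*>' tries to match as MUCH as possible.
Lazy '<.*?>' tries to match as LITTLE as possible.

String: '<bbaxab><end>'
Greedy '<.*>' starts at first '<' and extends to the LAST '>': '<bbaxab><end>' (13 chars)
Lazy '<.*?>' starts at first '<' and stops at the FIRST '>': '<bbaxab>' (8 chars)

8


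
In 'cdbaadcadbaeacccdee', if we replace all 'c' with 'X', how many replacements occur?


re.sub('c', 'X', text) replaces every occurrence of 'c' with 'X'.
Text: 'cdbaadcadbaeacccdee'
Scanning for 'c':
  pos 0: 'c' -> replacement #1
  pos 6: 'c' -> replacement #2
  pos 13: 'c' -> replacement #3
  pos 14: 'c' -> replacement #4
  pos 15: 'c' -> replacement #5
Total replacements: 5

5


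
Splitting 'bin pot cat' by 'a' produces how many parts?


Splitting by 'a' breaks the string at each occurrence of the separator.
Text: 'bin pot cat'
Parts after split:
  Part 1: 'bin pot c'
  Part 2: 't'
Total parts: 2

2


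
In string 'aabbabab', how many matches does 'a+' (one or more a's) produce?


Pattern 'a+' matches one or more consecutive a's.
String: 'aabbabab'
Scanning for runs of a:
  Match 1: 'aa' (length 2)
  Match 2: 'a' (length 1)
  Match 3: 'a' (length 1)
Total matches: 3

3


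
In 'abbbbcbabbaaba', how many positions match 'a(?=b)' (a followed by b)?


Lookahead 'a(?=b)' matches 'a' only when followed by 'b'.
String: 'abbbbcbabbaaba'
Checking each position where char is 'a':
  pos 0: 'a' -> MATCH (next='b')
  pos 7: 'a' -> MATCH (next='b')
  pos 10: 'a' -> no (next='a')
  pos 11: 'a' -> MATCH (next='b')
Matching positions: [0, 7, 11]
Count: 3

3


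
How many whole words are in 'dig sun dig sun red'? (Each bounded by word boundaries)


Word boundaries (\b) mark the start/end of each word.
Text: 'dig sun dig sun red'
Splitting by whitespace:
  Word 1: 'dig'
  Word 2: 'sun'
  Word 3: 'dig'
  Word 4: 'sun'
  Word 5: 'red'
Total whole words: 5

5


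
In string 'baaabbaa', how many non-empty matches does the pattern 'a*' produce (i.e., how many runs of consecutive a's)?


Pattern 'a*' matches zero or more a's. We want non-empty runs of consecutive a's.
String: 'baaabbaa'
Walking through the string to find runs of a's:
  Run 1: positions 1-3 -> 'aaa'
  Run 2: positions 6-7 -> 'aa'
Non-empty runs found: ['aaa', 'aa']
Count: 2

2


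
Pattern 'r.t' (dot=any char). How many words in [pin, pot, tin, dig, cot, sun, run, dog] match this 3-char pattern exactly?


Pattern 'r.t' means: starts with 'r', any single char, ends with 't'.
Checking each word (must be exactly 3 chars):
  'pin' (len=3): no
  'pot' (len=3): no
  'tin' (len=3): no
  'dig' (len=3): no
  'cot' (len=3): no
  'sun' (len=3): no
  'run' (len=3): no
  'dog' (len=3): no
Matching words: []
Total: 0

0


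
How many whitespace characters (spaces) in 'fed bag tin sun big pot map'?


\s matches whitespace characters (spaces, tabs, etc.).
Text: 'fed bag tin sun big pot map'
This text has 7 words separated by spaces.
Number of spaces = number of words - 1 = 7 - 1 = 6

6


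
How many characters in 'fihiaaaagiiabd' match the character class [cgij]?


Character class [cgij] matches any of: {c, g, i, j}
Scanning string 'fihiaaaagiiabd' character by character:
  pos 0: 'f' -> no
  pos 1: 'i' -> MATCH
  pos 2: 'h' -> no
  pos 3: 'i' -> MATCH
  pos 4: 'a' -> no
  pos 5: 'a' -> no
  pos 6: 'a' -> no
  pos 7: 'a' -> no
  pos 8: 'g' -> MATCH
  pos 9: 'i' -> MATCH
  pos 10: 'i' -> MATCH
  pos 11: 'a' -> no
  pos 12: 'b' -> no
  pos 13: 'd' -> no
Total matches: 5

5


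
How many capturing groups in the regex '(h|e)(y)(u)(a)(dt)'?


To count capturing groups, count each '(' that starts a group.
Pattern: '(h|e)(y)(u)(a)(dt)'
Walking through the pattern:
  Position 0: '(' -> group #1
  Position 5: '(' -> group #2
  Position 8: '(' -> group #3
  Position 11: '(' -> group #4
  Position 14: '(' -> group #5
Total capturing groups: 5

5


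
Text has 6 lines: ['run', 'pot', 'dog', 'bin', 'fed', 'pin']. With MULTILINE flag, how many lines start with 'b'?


With MULTILINE flag, ^ matches the start of each line.
Lines: ['run', 'pot', 'dog', 'bin', 'fed', 'pin']
Checking which lines start with 'b':
  Line 1: 'run' -> no
  Line 2: 'pot' -> no
  Line 3: 'dog' -> no
  Line 4: 'bin' -> MATCH
  Line 5: 'fed' -> no
  Line 6: 'pin' -> no
Matching lines: ['bin']
Count: 1

1


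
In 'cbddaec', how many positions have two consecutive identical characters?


Looking for consecutive identical characters in 'cbddaec':
  pos 0-1: 'c' vs 'b' -> different
  pos 1-2: 'b' vs 'd' -> different
  pos 2-3: 'd' vs 'd' -> MATCH ('dd')
  pos 3-4: 'd' vs 'a' -> different
  pos 4-5: 'a' vs 'e' -> different
  pos 5-6: 'e' vs 'c' -> different
Consecutive identical pairs: ['dd']
Count: 1

1


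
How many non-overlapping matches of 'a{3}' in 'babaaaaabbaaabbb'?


Pattern 'a{3}' matches exactly 3 consecutive a's (greedy, non-overlapping).
String: 'babaaaaabbaaabbb'
Scanning for runs of a's:
  Run at pos 1: 'a' (length 1) -> 0 match(es)
  Run at pos 3: 'aaaaa' (length 5) -> 1 match(es)
  Run at pos 10: 'aaa' (length 3) -> 1 match(es)
Matches found: ['aaa', 'aaa']
Total: 2

2


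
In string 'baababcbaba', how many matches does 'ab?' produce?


Pattern 'ab?' matches 'a' optionally followed by 'b'.
String: 'baababcbaba'
Scanning left to right for 'a' then checking next char:
  Match 1: 'a' (a not followed by b)
  Match 2: 'ab' (a followed by b)
  Match 3: 'ab' (a followed by b)
  Match 4: 'ab' (a followed by b)
  Match 5: 'a' (a not followed by b)
Total matches: 5

5


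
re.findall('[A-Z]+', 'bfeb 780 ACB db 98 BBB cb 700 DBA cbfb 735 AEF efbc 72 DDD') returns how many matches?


Pattern '[A-Z]+' finds one or more uppercase letters.
Text: 'bfeb 780 ACB db 98 BBB cb 700 DBA cbfb 735 AEF efbc 72 DDD'
Scanning for matches:
  Match 1: 'ACB'
  Match 2: 'BBB'
  Match 3: 'DBA'
  Match 4: 'AEF'
  Match 5: 'DDD'
Total matches: 5

5


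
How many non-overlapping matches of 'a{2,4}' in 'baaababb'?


Pattern 'a{2,4}' matches between 2 and 4 consecutive a's (greedy).
String: 'baaababb'
Finding runs of a's and applying greedy matching:
  Run at pos 1: 'aaa' (length 3)
  Run at pos 5: 'a' (length 1)
Matches: ['aaa']
Count: 1

1


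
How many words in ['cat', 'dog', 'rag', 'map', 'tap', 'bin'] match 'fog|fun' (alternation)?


Alternation 'fog|fun' matches either 'fog' or 'fun'.
Checking each word:
  'cat' -> no
  'dog' -> no
  'rag' -> no
  'map' -> no
  'tap' -> no
  'bin' -> no
Matches: []
Count: 0

0


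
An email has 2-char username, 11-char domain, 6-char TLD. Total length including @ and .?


An email address has format: username@domain.tld
Username length: 2
'@' character: 1
Domain length: 11
'.' character: 1
TLD length: 6
Total = 2 + 1 + 11 + 1 + 6 = 21

21


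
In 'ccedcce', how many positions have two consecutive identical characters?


Looking for consecutive identical characters in 'ccedcce':
  pos 0-1: 'c' vs 'c' -> MATCH ('cc')
  pos 1-2: 'c' vs 'e' -> different
  pos 2-3: 'e' vs 'd' -> different
  pos 3-4: 'd' vs 'c' -> different
  pos 4-5: 'c' vs 'c' -> MATCH ('cc')
  pos 5-6: 'c' vs 'e' -> different
Consecutive identical pairs: ['cc', 'cc']
Count: 2

2


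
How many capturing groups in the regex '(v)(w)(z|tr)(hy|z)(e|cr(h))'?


To count capturing groups, count each '(' that starts a group.
Pattern: '(v)(w)(z|tr)(hy|z)(e|cr(h))'
Walking through the pattern:
  Position 0: '(' -> group #1
  Position 3: '(' -> group #2
  Position 6: '(' -> group #3
  Position 12: '(' -> group #4
  Position 18: '(' -> group #5
  Position 23: '(' -> group #6
Total capturing groups: 6

6


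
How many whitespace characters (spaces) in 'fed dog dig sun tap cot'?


\s matches whitespace characters (spaces, tabs, etc.).
Text: 'fed dog dig sun tap cot'
This text has 6 words separated by spaces.
Number of spaces = number of words - 1 = 6 - 1 = 5

5


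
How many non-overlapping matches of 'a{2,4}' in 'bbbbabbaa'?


Pattern 'a{2,4}' matches between 2 and 4 consecutive a's (greedy).
String: 'bbbbabbaa'
Finding runs of a's and applying greedy matching:
  Run at pos 4: 'a' (length 1)
  Run at pos 7: 'aa' (length 2)
Matches: ['aa']
Count: 1

1


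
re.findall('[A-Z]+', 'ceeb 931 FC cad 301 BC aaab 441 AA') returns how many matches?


Pattern '[A-Z]+' finds one or more uppercase letters.
Text: 'ceeb 931 FC cad 301 BC aaab 441 AA'
Scanning for matches:
  Match 1: 'FC'
  Match 2: 'BC'
  Match 3: 'AA'
Total matches: 3

3


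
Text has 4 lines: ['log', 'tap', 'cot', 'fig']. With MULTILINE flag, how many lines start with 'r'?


With MULTILINE flag, ^ matches the start of each line.
Lines: ['log', 'tap', 'cot', 'fig']
Checking which lines start with 'r':
  Line 1: 'log' -> no
  Line 2: 'tap' -> no
  Line 3: 'cot' -> no
  Line 4: 'fig' -> no
Matching lines: []
Count: 0

0


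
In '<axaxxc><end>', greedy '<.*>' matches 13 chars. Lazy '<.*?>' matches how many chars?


Greedy '<.*>' tries to match as MUCH as possible.
Lazy '<.*?>' tries to match as LITTLE as possible.

String: '<axaxxc><end>'
Greedy '<.*>' starts at first '<' and extends to the LAST '>': '<axaxxc><end>' (13 chars)
Lazy '<.*?>' starts at first '<' and stops at the FIRST '>': '<axaxxc>' (8 chars)

8


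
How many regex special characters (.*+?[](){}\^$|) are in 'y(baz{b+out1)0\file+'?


Regex special characters are: . * + ? [ ] ( ) { } \ ^ $ |
Scanning 'y(baz{b+out1)0\file+':
  pos 1: '(' -> SPECIAL
  pos 5: '{' -> SPECIAL
  pos 7: '+' -> SPECIAL
  pos 12: ')' -> SPECIAL
  pos 14: '\' -> SPECIAL
  pos 19: '+' -> SPECIAL
Special chars found: ['(', '{', '+', ')', '\\', '+']
Total: 6

6


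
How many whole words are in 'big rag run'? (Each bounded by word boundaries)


Word boundaries (\b) mark the start/end of each word.
Text: 'big rag run'
Splitting by whitespace:
  Word 1: 'big'
  Word 2: 'rag'
  Word 3: 'run'
Total whole words: 3

3


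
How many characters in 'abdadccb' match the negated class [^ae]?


Negated class [^ae] matches any char NOT in {a, e}
Scanning 'abdadccb':
  pos 0: 'a' -> no (excluded)
  pos 1: 'b' -> MATCH
  pos 2: 'd' -> MATCH
  pos 3: 'a' -> no (excluded)
  pos 4: 'd' -> MATCH
  pos 5: 'c' -> MATCH
  pos 6: 'c' -> MATCH
  pos 7: 'b' -> MATCH
Total matches: 6

6


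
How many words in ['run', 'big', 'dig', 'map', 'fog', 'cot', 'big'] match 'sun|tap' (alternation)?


Alternation 'sun|tap' matches either 'sun' or 'tap'.
Checking each word:
  'run' -> no
  'big' -> no
  'dig' -> no
  'map' -> no
  'fog' -> no
  'cot' -> no
  'big' -> no
Matches: []
Count: 0

0


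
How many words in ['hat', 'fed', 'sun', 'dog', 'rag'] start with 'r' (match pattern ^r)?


Pattern ^r anchors to start of word. Check which words begin with 'r':
  'hat' -> no
  'fed' -> no
  'sun' -> no
  'dog' -> no
  'rag' -> MATCH (starts with 'r')
Matching words: ['rag']
Count: 1

1


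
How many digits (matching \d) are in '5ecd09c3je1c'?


\d matches any digit 0-9.
Scanning '5ecd09c3je1c':
  pos 0: '5' -> DIGIT
  pos 4: '0' -> DIGIT
  pos 5: '9' -> DIGIT
  pos 7: '3' -> DIGIT
  pos 10: '1' -> DIGIT
Digits found: ['5', '0', '9', '3', '1']
Total: 5

5


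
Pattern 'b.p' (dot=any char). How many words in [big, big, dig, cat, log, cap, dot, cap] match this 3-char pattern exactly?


Pattern 'b.p' means: starts with 'b', any single char, ends with 'p'.
Checking each word (must be exactly 3 chars):
  'big' (len=3): no
  'big' (len=3): no
  'dig' (len=3): no
  'cat' (len=3): no
  'log' (len=3): no
  'cap' (len=3): no
  'dot' (len=3): no
  'cap' (len=3): no
Matching words: []
Total: 0

0


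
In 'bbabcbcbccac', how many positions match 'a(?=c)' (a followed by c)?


Lookahead 'a(?=c)' matches 'a' only when followed by 'c'.
String: 'bbabcbcbccac'
Checking each position where char is 'a':
  pos 2: 'a' -> no (next='b')
  pos 10: 'a' -> MATCH (next='c')
Matching positions: [10]
Count: 1

1


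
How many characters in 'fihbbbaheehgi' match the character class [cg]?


Character class [cg] matches any of: {c, g}
Scanning string 'fihbbbaheehgi' character by character:
  pos 0: 'f' -> no
  pos 1: 'i' -> no
  pos 2: 'h' -> no
  pos 3: 'b' -> no
  pos 4: 'b' -> no
  pos 5: 'b' -> no
  pos 6: 'a' -> no
  pos 7: 'h' -> no
  pos 8: 'e' -> no
  pos 9: 'e' -> no
  pos 10: 'h' -> no
  pos 11: 'g' -> MATCH
  pos 12: 'i' -> no
Total matches: 1

1


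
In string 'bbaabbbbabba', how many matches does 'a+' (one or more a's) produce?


Pattern 'a+' matches one or more consecutive a's.
String: 'bbaabbbbabba'
Scanning for runs of a:
  Match 1: 'aa' (length 2)
  Match 2: 'a' (length 1)
  Match 3: 'a' (length 1)
Total matches: 3

3


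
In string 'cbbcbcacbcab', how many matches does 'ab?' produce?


Pattern 'ab?' matches 'a' optionally followed by 'b'.
String: 'cbbcbcacbcab'
Scanning left to right for 'a' then checking next char:
  Match 1: 'a' (a not followed by b)
  Match 2: 'ab' (a followed by b)
Total matches: 2

2


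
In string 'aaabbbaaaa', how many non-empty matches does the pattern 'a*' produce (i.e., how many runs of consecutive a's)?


Pattern 'a*' matches zero or more a's. We want non-empty runs of consecutive a's.
String: 'aaabbbaaaa'
Walking through the string to find runs of a's:
  Run 1: positions 0-2 -> 'aaa'
  Run 2: positions 6-9 -> 'aaaa'
Non-empty runs found: ['aaa', 'aaaa']
Count: 2

2


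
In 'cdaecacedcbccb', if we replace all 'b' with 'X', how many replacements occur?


re.sub('b', 'X', text) replaces every occurrence of 'b' with 'X'.
Text: 'cdaecacedcbccb'
Scanning for 'b':
  pos 10: 'b' -> replacement #1
  pos 13: 'b' -> replacement #2
Total replacements: 2

2


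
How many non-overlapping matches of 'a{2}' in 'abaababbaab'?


Pattern 'a{2}' matches exactly 2 consecutive a's (greedy, non-overlapping).
String: 'abaababbaab'
Scanning for runs of a's:
  Run at pos 0: 'a' (length 1) -> 0 match(es)
  Run at pos 2: 'aa' (length 2) -> 1 match(es)
  Run at pos 5: 'a' (length 1) -> 0 match(es)
  Run at pos 8: 'aa' (length 2) -> 1 match(es)
Matches found: ['aa', 'aa']
Total: 2

2


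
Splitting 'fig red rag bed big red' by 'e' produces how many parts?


Splitting by 'e' breaks the string at each occurrence of the separator.
Text: 'fig red rag bed big red'
Parts after split:
  Part 1: 'fig r'
  Part 2: 'd rag b'
  Part 3: 'd big r'
  Part 4: 'd'
Total parts: 4

4


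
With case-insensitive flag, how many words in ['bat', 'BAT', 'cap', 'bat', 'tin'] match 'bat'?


Case-insensitive matching: compare each word's lowercase form to 'bat'.
  'bat' -> lower='bat' -> MATCH
  'BAT' -> lower='bat' -> MATCH
  'cap' -> lower='cap' -> no
  'bat' -> lower='bat' -> MATCH
  'tin' -> lower='tin' -> no
Matches: ['bat', 'BAT', 'bat']
Count: 3

3


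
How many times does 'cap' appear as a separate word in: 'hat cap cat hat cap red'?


Scanning each word for exact match 'cap':
  Word 1: 'hat' -> no
  Word 2: 'cap' -> MATCH
  Word 3: 'cat' -> no
  Word 4: 'hat' -> no
  Word 5: 'cap' -> MATCH
  Word 6: 'red' -> no
Total matches: 2

2


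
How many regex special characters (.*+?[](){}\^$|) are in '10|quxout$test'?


Regex special characters are: . * + ? [ ] ( ) { } \ ^ $ |
Scanning '10|quxout$test':
  pos 2: '|' -> SPECIAL
  pos 9: '$' -> SPECIAL
Special chars found: ['|', '$']
Total: 2

2


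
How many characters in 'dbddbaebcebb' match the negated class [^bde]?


Negated class [^bde] matches any char NOT in {b, d, e}
Scanning 'dbddbaebcebb':
  pos 0: 'd' -> no (excluded)
  pos 1: 'b' -> no (excluded)
  pos 2: 'd' -> no (excluded)
  pos 3: 'd' -> no (excluded)
  pos 4: 'b' -> no (excluded)
  pos 5: 'a' -> MATCH
  pos 6: 'e' -> no (excluded)
  pos 7: 'b' -> no (excluded)
  pos 8: 'c' -> MATCH
  pos 9: 'e' -> no (excluded)
  pos 10: 'b' -> no (excluded)
  pos 11: 'b' -> no (excluded)
Total matches: 2

2


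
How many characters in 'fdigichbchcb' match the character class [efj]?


Character class [efj] matches any of: {e, f, j}
Scanning string 'fdigichbchcb' character by character:
  pos 0: 'f' -> MATCH
  pos 1: 'd' -> no
  pos 2: 'i' -> no
  pos 3: 'g' -> no
  pos 4: 'i' -> no
  pos 5: 'c' -> no
  pos 6: 'h' -> no
  pos 7: 'b' -> no
  pos 8: 'c' -> no
  pos 9: 'h' -> no
  pos 10: 'c' -> no
  pos 11: 'b' -> no
Total matches: 1

1


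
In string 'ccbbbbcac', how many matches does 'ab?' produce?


Pattern 'ab?' matches 'a' optionally followed by 'b'.
String: 'ccbbbbcac'
Scanning left to right for 'a' then checking next char:
  Match 1: 'a' (a not followed by b)
Total matches: 1

1


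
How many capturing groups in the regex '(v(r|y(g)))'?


To count capturing groups, count each '(' that starts a group.
Pattern: '(v(r|y(g)))'
Walking through the pattern:
  Position 0: '(' -> group #1
  Position 2: '(' -> group #2
  Position 6: '(' -> group #3
Total capturing groups: 3

3


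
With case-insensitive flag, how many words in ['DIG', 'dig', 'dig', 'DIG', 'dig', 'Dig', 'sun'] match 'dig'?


Case-insensitive matching: compare each word's lowercase form to 'dig'.
  'DIG' -> lower='dig' -> MATCH
  'dig' -> lower='dig' -> MATCH
  'dig' -> lower='dig' -> MATCH
  'DIG' -> lower='dig' -> MATCH
  'dig' -> lower='dig' -> MATCH
  'Dig' -> lower='dig' -> MATCH
  'sun' -> lower='sun' -> no
Matches: ['DIG', 'dig', 'dig', 'DIG', 'dig', 'Dig']
Count: 6

6


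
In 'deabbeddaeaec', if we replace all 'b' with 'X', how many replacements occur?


re.sub('b', 'X', text) replaces every occurrence of 'b' with 'X'.
Text: 'deabbeddaeaec'
Scanning for 'b':
  pos 3: 'b' -> replacement #1
  pos 4: 'b' -> replacement #2
Total replacements: 2

2


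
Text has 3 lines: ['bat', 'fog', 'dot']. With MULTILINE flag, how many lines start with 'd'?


With MULTILINE flag, ^ matches the start of each line.
Lines: ['bat', 'fog', 'dot']
Checking which lines start with 'd':
  Line 1: 'bat' -> no
  Line 2: 'fog' -> no
  Line 3: 'dot' -> MATCH
Matching lines: ['dot']
Count: 1

1


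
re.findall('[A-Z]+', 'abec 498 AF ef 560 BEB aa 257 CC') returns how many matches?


Pattern '[A-Z]+' finds one or more uppercase letters.
Text: 'abec 498 AF ef 560 BEB aa 257 CC'
Scanning for matches:
  Match 1: 'AF'
  Match 2: 'BEB'
  Match 3: 'CC'
Total matches: 3

3


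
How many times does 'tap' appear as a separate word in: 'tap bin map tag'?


Scanning each word for exact match 'tap':
  Word 1: 'tap' -> MATCH
  Word 2: 'bin' -> no
  Word 3: 'map' -> no
  Word 4: 'tag' -> no
Total matches: 1

1


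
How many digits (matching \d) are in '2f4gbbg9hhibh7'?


\d matches any digit 0-9.
Scanning '2f4gbbg9hhibh7':
  pos 0: '2' -> DIGIT
  pos 2: '4' -> DIGIT
  pos 7: '9' -> DIGIT
  pos 13: '7' -> DIGIT
Digits found: ['2', '4', '9', '7']
Total: 4

4


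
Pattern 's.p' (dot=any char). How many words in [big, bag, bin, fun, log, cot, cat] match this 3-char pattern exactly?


Pattern 's.p' means: starts with 's', any single char, ends with 'p'.
Checking each word (must be exactly 3 chars):
  'big' (len=3): no
  'bag' (len=3): no
  'bin' (len=3): no
  'fun' (len=3): no
  'log' (len=3): no
  'cot' (len=3): no
  'cat' (len=3): no
Matching words: []
Total: 0

0


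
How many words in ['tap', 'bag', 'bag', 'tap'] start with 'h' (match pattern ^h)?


Pattern ^h anchors to start of word. Check which words begin with 'h':
  'tap' -> no
  'bag' -> no
  'bag' -> no
  'tap' -> no
Matching words: []
Count: 0

0


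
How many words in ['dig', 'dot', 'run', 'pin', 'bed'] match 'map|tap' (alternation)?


Alternation 'map|tap' matches either 'map' or 'tap'.
Checking each word:
  'dig' -> no
  'dot' -> no
  'run' -> no
  'pin' -> no
  'bed' -> no
Matches: []
Count: 0

0


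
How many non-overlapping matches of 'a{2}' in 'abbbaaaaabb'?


Pattern 'a{2}' matches exactly 2 consecutive a's (greedy, non-overlapping).
String: 'abbbaaaaabb'
Scanning for runs of a's:
  Run at pos 0: 'a' (length 1) -> 0 match(es)
  Run at pos 4: 'aaaaa' (length 5) -> 2 match(es)
Matches found: ['aa', 'aa']
Total: 2

2


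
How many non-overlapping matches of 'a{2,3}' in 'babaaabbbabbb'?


Pattern 'a{2,3}' matches between 2 and 3 consecutive a's (greedy).
String: 'babaaabbbabbb'
Finding runs of a's and applying greedy matching:
  Run at pos 1: 'a' (length 1)
  Run at pos 3: 'aaa' (length 3)
  Run at pos 9: 'a' (length 1)
Matches: ['aaa']
Count: 1

1


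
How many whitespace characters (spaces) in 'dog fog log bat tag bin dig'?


\s matches whitespace characters (spaces, tabs, etc.).
Text: 'dog fog log bat tag bin dig'
This text has 7 words separated by spaces.
Number of spaces = number of words - 1 = 7 - 1 = 6

6


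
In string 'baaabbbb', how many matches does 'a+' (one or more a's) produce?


Pattern 'a+' matches one or more consecutive a's.
String: 'baaabbbb'
Scanning for runs of a:
  Match 1: 'aaa' (length 3)
Total matches: 1

1


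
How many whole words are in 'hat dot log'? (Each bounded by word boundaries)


Word boundaries (\b) mark the start/end of each word.
Text: 'hat dot log'
Splitting by whitespace:
  Word 1: 'hat'
  Word 2: 'dot'
  Word 3: 'log'
Total whole words: 3

3


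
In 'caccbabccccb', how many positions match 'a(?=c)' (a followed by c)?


Lookahead 'a(?=c)' matches 'a' only when followed by 'c'.
String: 'caccbabccccb'
Checking each position where char is 'a':
  pos 1: 'a' -> MATCH (next='c')
  pos 5: 'a' -> no (next='b')
Matching positions: [1]
Count: 1

1


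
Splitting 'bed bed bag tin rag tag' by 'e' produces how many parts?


Splitting by 'e' breaks the string at each occurrence of the separator.
Text: 'bed bed bag tin rag tag'
Parts after split:
  Part 1: 'b'
  Part 2: 'd b'
  Part 3: 'd bag tin rag tag'
Total parts: 3

3


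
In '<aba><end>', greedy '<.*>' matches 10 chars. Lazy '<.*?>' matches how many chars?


Greedy '<.*>' tries to match as MUCH as possible.
Lazy '<.*?>' tries to match as LITTLE as possible.

String: '<aba><end>'
Greedy '<.*>' starts at first '<' and extends to the LAST '>': '<aba><end>' (10 chars)
Lazy '<.*?>' starts at first '<' and stops at the FIRST '>': '<aba>' (5 chars)

5


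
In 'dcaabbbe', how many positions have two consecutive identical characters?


Looking for consecutive identical characters in 'dcaabbbe':
  pos 0-1: 'd' vs 'c' -> different
  pos 1-2: 'c' vs 'a' -> different
  pos 2-3: 'a' vs 'a' -> MATCH ('aa')
  pos 3-4: 'a' vs 'b' -> different
  pos 4-5: 'b' vs 'b' -> MATCH ('bb')
  pos 5-6: 'b' vs 'b' -> MATCH ('bb')
  pos 6-7: 'b' vs 'e' -> different
Consecutive identical pairs: ['aa', 'bb', 'bb']
Count: 3

3


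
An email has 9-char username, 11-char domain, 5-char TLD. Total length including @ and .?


An email address has format: username@domain.tld
Username length: 9
'@' character: 1
Domain length: 11
'.' character: 1
TLD length: 5
Total = 9 + 1 + 11 + 1 + 5 = 27

27


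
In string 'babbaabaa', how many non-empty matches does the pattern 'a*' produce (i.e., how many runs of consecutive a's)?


Pattern 'a*' matches zero or more a's. We want non-empty runs of consecutive a's.
String: 'babbaabaa'
Walking through the string to find runs of a's:
  Run 1: positions 1-1 -> 'a'
  Run 2: positions 4-5 -> 'aa'
  Run 3: positions 7-8 -> 'aa'
Non-empty runs found: ['a', 'aa', 'aa']
Count: 3

3


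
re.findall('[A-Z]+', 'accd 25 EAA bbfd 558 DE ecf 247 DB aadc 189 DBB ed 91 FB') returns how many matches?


Pattern '[A-Z]+' finds one or more uppercase letters.
Text: 'accd 25 EAA bbfd 558 DE ecf 247 DB aadc 189 DBB ed 91 FB'
Scanning for matches:
  Match 1: 'EAA'
  Match 2: 'DE'
  Match 3: 'DB'
  Match 4: 'DBB'
  Match 5: 'FB'
Total matches: 5

5


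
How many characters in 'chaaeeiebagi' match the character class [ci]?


Character class [ci] matches any of: {c, i}
Scanning string 'chaaeeiebagi' character by character:
  pos 0: 'c' -> MATCH
  pos 1: 'h' -> no
  pos 2: 'a' -> no
  pos 3: 'a' -> no
  pos 4: 'e' -> no
  pos 5: 'e' -> no
  pos 6: 'i' -> MATCH
  pos 7: 'e' -> no
  pos 8: 'b' -> no
  pos 9: 'a' -> no
  pos 10: 'g' -> no
  pos 11: 'i' -> MATCH
Total matches: 3

3


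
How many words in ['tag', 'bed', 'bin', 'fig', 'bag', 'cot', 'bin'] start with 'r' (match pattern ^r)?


Pattern ^r anchors to start of word. Check which words begin with 'r':
  'tag' -> no
  'bed' -> no
  'bin' -> no
  'fig' -> no
  'bag' -> no
  'cot' -> no
  'bin' -> no
Matching words: []
Count: 0

0


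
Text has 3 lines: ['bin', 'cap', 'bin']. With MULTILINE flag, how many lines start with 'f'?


With MULTILINE flag, ^ matches the start of each line.
Lines: ['bin', 'cap', 'bin']
Checking which lines start with 'f':
  Line 1: 'bin' -> no
  Line 2: 'cap' -> no
  Line 3: 'bin' -> no
Matching lines: []
Count: 0

0


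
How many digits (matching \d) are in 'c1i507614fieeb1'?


\d matches any digit 0-9.
Scanning 'c1i507614fieeb1':
  pos 1: '1' -> DIGIT
  pos 3: '5' -> DIGIT
  pos 4: '0' -> DIGIT
  pos 5: '7' -> DIGIT
  pos 6: '6' -> DIGIT
  pos 7: '1' -> DIGIT
  pos 8: '4' -> DIGIT
  pos 14: '1' -> DIGIT
Digits found: ['1', '5', '0', '7', '6', '1', '4', '1']
Total: 8

8


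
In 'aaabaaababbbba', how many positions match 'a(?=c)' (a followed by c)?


Lookahead 'a(?=c)' matches 'a' only when followed by 'c'.
String: 'aaabaaababbbba'
Checking each position where char is 'a':
  pos 0: 'a' -> no (next='a')
  pos 1: 'a' -> no (next='a')
  pos 2: 'a' -> no (next='b')
  pos 4: 'a' -> no (next='a')
  pos 5: 'a' -> no (next='a')
  pos 6: 'a' -> no (next='b')
  pos 8: 'a' -> no (next='b')
Matching positions: []
Count: 0

0


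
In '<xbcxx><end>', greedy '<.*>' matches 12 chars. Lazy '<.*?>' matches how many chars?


Greedy '<.*>' tries to match as MUCH as possible.
Lazy '<.*?>' tries to match as LITTLE as possible.

String: '<xbcxx><end>'
Greedy '<.*>' starts at first '<' and extends to the LAST '>': '<xbcxx><end>' (12 chars)
Lazy '<.*?>' starts at first '<' and stops at the FIRST '>': '<xbcxx>' (7 chars)

7


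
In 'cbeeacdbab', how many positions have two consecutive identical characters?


Looking for consecutive identical characters in 'cbeeacdbab':
  pos 0-1: 'c' vs 'b' -> different
  pos 1-2: 'b' vs 'e' -> different
  pos 2-3: 'e' vs 'e' -> MATCH ('ee')
  pos 3-4: 'e' vs 'a' -> different
  pos 4-5: 'a' vs 'c' -> different
  pos 5-6: 'c' vs 'd' -> different
  pos 6-7: 'd' vs 'b' -> different
  pos 7-8: 'b' vs 'a' -> different
  pos 8-9: 'a' vs 'b' -> different
Consecutive identical pairs: ['ee']
Count: 1

1


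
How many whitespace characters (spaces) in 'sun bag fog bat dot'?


\s matches whitespace characters (spaces, tabs, etc.).
Text: 'sun bag fog bat dot'
This text has 5 words separated by spaces.
Number of spaces = number of words - 1 = 5 - 1 = 4

4


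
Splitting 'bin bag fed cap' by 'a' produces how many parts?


Splitting by 'a' breaks the string at each occurrence of the separator.
Text: 'bin bag fed cap'
Parts after split:
  Part 1: 'bin b'
  Part 2: 'g fed c'
  Part 3: 'p'
Total parts: 3

3


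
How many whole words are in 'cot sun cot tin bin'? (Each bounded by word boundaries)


Word boundaries (\b) mark the start/end of each word.
Text: 'cot sun cot tin bin'
Splitting by whitespace:
  Word 1: 'cot'
  Word 2: 'sun'
  Word 3: 'cot'
  Word 4: 'tin'
  Word 5: 'bin'
Total whole words: 5

5


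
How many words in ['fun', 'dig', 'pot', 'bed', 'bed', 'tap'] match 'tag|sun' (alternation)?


Alternation 'tag|sun' matches either 'tag' or 'sun'.
Checking each word:
  'fun' -> no
  'dig' -> no
  'pot' -> no
  'bed' -> no
  'bed' -> no
  'tap' -> no
Matches: []
Count: 0

0


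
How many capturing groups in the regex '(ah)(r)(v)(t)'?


To count capturing groups, count each '(' that starts a group.
Pattern: '(ah)(r)(v)(t)'
Walking through the pattern:
  Position 0: '(' -> group #1
  Position 4: '(' -> group #2
  Position 7: '(' -> group #3
  Position 10: '(' -> group #4
Total capturing groups: 4

4


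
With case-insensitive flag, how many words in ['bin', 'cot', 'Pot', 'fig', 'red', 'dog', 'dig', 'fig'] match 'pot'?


Case-insensitive matching: compare each word's lowercase form to 'pot'.
  'bin' -> lower='bin' -> no
  'cot' -> lower='cot' -> no
  'Pot' -> lower='pot' -> MATCH
  'fig' -> lower='fig' -> no
  'red' -> lower='red' -> no
  'dog' -> lower='dog' -> no
  'dig' -> lower='dig' -> no
  'fig' -> lower='fig' -> no
Matches: ['Pot']
Count: 1

1


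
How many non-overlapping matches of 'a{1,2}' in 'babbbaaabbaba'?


Pattern 'a{1,2}' matches between 1 and 2 consecutive a's (greedy).
String: 'babbbaaabbaba'
Finding runs of a's and applying greedy matching:
  Run at pos 1: 'a' (length 1)
  Run at pos 5: 'aaa' (length 3)
  Run at pos 10: 'a' (length 1)
  Run at pos 12: 'a' (length 1)
Matches: ['a', 'aa', 'a', 'a', 'a']
Count: 5

5


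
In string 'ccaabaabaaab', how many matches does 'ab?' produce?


Pattern 'ab?' matches 'a' optionally followed by 'b'.
String: 'ccaabaabaaab'
Scanning left to right for 'a' then checking next char:
  Match 1: 'a' (a not followed by b)
  Match 2: 'ab' (a followed by b)
  Match 3: 'a' (a not followed by b)
  Match 4: 'ab' (a followed by b)
  Match 5: 'a' (a not followed by b)
  Match 6: 'a' (a not followed by b)
  Match 7: 'ab' (a followed by b)
Total matches: 7

7


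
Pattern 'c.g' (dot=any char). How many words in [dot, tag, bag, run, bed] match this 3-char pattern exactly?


Pattern 'c.g' means: starts with 'c', any single char, ends with 'g'.
Checking each word (must be exactly 3 chars):
  'dot' (len=3): no
  'tag' (len=3): no
  'bag' (len=3): no
  'run' (len=3): no
  'bed' (len=3): no
Matching words: []
Total: 0

0


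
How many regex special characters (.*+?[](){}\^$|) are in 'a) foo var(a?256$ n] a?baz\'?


Regex special characters are: . * + ? [ ] ( ) { } \ ^ $ |
Scanning 'a) foo var(a?256$ n] a?baz\':
  pos 1: ')' -> SPECIAL
  pos 10: '(' -> SPECIAL
  pos 12: '?' -> SPECIAL
  pos 16: '$' -> SPECIAL
  pos 19: ']' -> SPECIAL
  pos 22: '?' -> SPECIAL
  pos 26: '\' -> SPECIAL
Special chars found: [')', '(', '?', '$', ']', '?', '\\']
Total: 7

7


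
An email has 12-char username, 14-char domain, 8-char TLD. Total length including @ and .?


An email address has format: username@domain.tld
Username length: 12
'@' character: 1
Domain length: 14
'.' character: 1
TLD length: 8
Total = 12 + 1 + 14 + 1 + 8 = 36

36


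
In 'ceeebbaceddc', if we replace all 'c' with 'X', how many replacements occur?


re.sub('c', 'X', text) replaces every occurrence of 'c' with 'X'.
Text: 'ceeebbaceddc'
Scanning for 'c':
  pos 0: 'c' -> replacement #1
  pos 7: 'c' -> replacement #2
  pos 11: 'c' -> replacement #3
Total replacements: 3

3


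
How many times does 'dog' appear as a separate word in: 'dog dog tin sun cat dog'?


Scanning each word for exact match 'dog':
  Word 1: 'dog' -> MATCH
  Word 2: 'dog' -> MATCH
  Word 3: 'tin' -> no
  Word 4: 'sun' -> no
  Word 5: 'cat' -> no
  Word 6: 'dog' -> MATCH
Total matches: 3

3


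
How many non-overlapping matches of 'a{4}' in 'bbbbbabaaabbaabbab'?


Pattern 'a{4}' matches exactly 4 consecutive a's (greedy, non-overlapping).
String: 'bbbbbabaaabbaabbab'
Scanning for runs of a's:
  Run at pos 5: 'a' (length 1) -> 0 match(es)
  Run at pos 7: 'aaa' (length 3) -> 0 match(es)
  Run at pos 12: 'aa' (length 2) -> 0 match(es)
  Run at pos 16: 'a' (length 1) -> 0 match(es)
Matches found: []
Total: 0

0


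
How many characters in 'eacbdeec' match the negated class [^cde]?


Negated class [^cde] matches any char NOT in {c, d, e}
Scanning 'eacbdeec':
  pos 0: 'e' -> no (excluded)
  pos 1: 'a' -> MATCH
  pos 2: 'c' -> no (excluded)
  pos 3: 'b' -> MATCH
  pos 4: 'd' -> no (excluded)
  pos 5: 'e' -> no (excluded)
  pos 6: 'e' -> no (excluded)
  pos 7: 'c' -> no (excluded)
Total matches: 2

2


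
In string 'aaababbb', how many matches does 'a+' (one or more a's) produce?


Pattern 'a+' matches one or more consecutive a's.
String: 'aaababbb'
Scanning for runs of a:
  Match 1: 'aaa' (length 3)
  Match 2: 'a' (length 1)
Total matches: 2

2


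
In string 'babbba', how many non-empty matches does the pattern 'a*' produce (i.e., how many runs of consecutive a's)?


Pattern 'a*' matches zero or more a's. We want non-empty runs of consecutive a's.
String: 'babbba'
Walking through the string to find runs of a's:
  Run 1: positions 1-1 -> 'a'
  Run 2: positions 5-5 -> 'a'
Non-empty runs found: ['a', 'a']
Count: 2

2


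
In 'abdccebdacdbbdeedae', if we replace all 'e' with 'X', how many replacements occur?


re.sub('e', 'X', text) replaces every occurrence of 'e' with 'X'.
Text: 'abdccebdacdbbdeedae'
Scanning for 'e':
  pos 5: 'e' -> replacement #1
  pos 14: 'e' -> replacement #2
  pos 15: 'e' -> replacement #3
  pos 18: 'e' -> replacement #4
Total replacements: 4

4


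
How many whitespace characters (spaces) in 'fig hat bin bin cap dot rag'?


\s matches whitespace characters (spaces, tabs, etc.).
Text: 'fig hat bin bin cap dot rag'
This text has 7 words separated by spaces.
Number of spaces = number of words - 1 = 7 - 1 = 6

6


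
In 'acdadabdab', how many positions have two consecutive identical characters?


Looking for consecutive identical characters in 'acdadabdab':
  pos 0-1: 'a' vs 'c' -> different
  pos 1-2: 'c' vs 'd' -> different
  pos 2-3: 'd' vs 'a' -> different
  pos 3-4: 'a' vs 'd' -> different
  pos 4-5: 'd' vs 'a' -> different
  pos 5-6: 'a' vs 'b' -> different
  pos 6-7: 'b' vs 'd' -> different
  pos 7-8: 'd' vs 'a' -> different
  pos 8-9: 'a' vs 'b' -> different
Consecutive identical pairs: []
Count: 0

0


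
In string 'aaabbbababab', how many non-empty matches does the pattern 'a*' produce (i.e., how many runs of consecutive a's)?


Pattern 'a*' matches zero or more a's. We want non-empty runs of consecutive a's.
String: 'aaabbbababab'
Walking through the string to find runs of a's:
  Run 1: positions 0-2 -> 'aaa'
  Run 2: positions 6-6 -> 'a'
  Run 3: positions 8-8 -> 'a'
  Run 4: positions 10-10 -> 'a'
Non-empty runs found: ['aaa', 'a', 'a', 'a']
Count: 4

4


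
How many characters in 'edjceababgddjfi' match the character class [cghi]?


Character class [cghi] matches any of: {c, g, h, i}
Scanning string 'edjceababgddjfi' character by character:
  pos 0: 'e' -> no
  pos 1: 'd' -> no
  pos 2: 'j' -> no
  pos 3: 'c' -> MATCH
  pos 4: 'e' -> no
  pos 5: 'a' -> no
  pos 6: 'b' -> no
  pos 7: 'a' -> no
  pos 8: 'b' -> no
  pos 9: 'g' -> MATCH
  pos 10: 'd' -> no
  pos 11: 'd' -> no
  pos 12: 'j' -> no
  pos 13: 'f' -> no
  pos 14: 'i' -> MATCH
Total matches: 3

3


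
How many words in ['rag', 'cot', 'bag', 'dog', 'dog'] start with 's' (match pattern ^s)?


Pattern ^s anchors to start of word. Check which words begin with 's':
  'rag' -> no
  'cot' -> no
  'bag' -> no
  'dog' -> no
  'dog' -> no
Matching words: []
Count: 0

0


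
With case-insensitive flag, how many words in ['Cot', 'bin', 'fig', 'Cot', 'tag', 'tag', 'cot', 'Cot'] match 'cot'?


Case-insensitive matching: compare each word's lowercase form to 'cot'.
  'Cot' -> lower='cot' -> MATCH
  'bin' -> lower='bin' -> no
  'fig' -> lower='fig' -> no
  'Cot' -> lower='cot' -> MATCH
  'tag' -> lower='tag' -> no
  'tag' -> lower='tag' -> no
  'cot' -> lower='cot' -> MATCH
  'Cot' -> lower='cot' -> MATCH
Matches: ['Cot', 'Cot', 'cot', 'Cot']
Count: 4

4


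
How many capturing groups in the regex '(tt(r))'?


To count capturing groups, count each '(' that starts a group.
Pattern: '(tt(r))'
Walking through the pattern:
  Position 0: '(' -> group #1
  Position 3: '(' -> group #2
Total capturing groups: 2

2


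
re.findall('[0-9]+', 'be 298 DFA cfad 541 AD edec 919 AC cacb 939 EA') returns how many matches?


Pattern '[0-9]+' finds one or more digits.
Text: 'be 298 DFA cfad 541 AD edec 919 AC cacb 939 EA'
Scanning for matches:
  Match 1: '298'
  Match 2: '541'
  Match 3: '919'
  Match 4: '939'
Total matches: 4

4


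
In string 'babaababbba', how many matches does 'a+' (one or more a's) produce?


Pattern 'a+' matches one or more consecutive a's.
String: 'babaababbba'
Scanning for runs of a:
  Match 1: 'a' (length 1)
  Match 2: 'aa' (length 2)
  Match 3: 'a' (length 1)
  Match 4: 'a' (length 1)
Total matches: 4

4
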